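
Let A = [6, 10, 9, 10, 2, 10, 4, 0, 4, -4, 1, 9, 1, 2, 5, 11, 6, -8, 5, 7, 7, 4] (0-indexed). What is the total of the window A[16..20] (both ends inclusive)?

Elements at indices 16..20: 6, -8, 5, 7, 7
sum(6, -8, 5, 7, 7) = 17

17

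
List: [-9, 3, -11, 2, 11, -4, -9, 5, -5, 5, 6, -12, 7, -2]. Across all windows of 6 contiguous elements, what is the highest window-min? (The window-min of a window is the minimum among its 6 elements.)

[-9, 3, -11, 2, 11, -4] → min -11
[3, -11, 2, 11, -4, -9] → min -11
[-11, 2, 11, -4, -9, 5] → min -11
[2, 11, -4, -9, 5, -5] → min -9
[11, -4, -9, 5, -5, 5] → min -9
[-4, -9, 5, -5, 5, 6] → min -9
[-9, 5, -5, 5, 6, -12] → min -12
[5, -5, 5, 6, -12, 7] → min -12
[-5, 5, 6, -12, 7, -2] → min -12
Highest of these is -9.

-9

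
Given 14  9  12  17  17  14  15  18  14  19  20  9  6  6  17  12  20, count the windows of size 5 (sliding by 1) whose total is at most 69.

14 9 12 17 17 → sum 69  ≤ 69 ✓
9 12 17 17 14 → sum 69  ≤ 69 ✓
12 17 17 14 15 → sum 75
17 17 14 15 18 → sum 81
17 14 15 18 14 → sum 78
14 15 18 14 19 → sum 80
15 18 14 19 20 → sum 86
18 14 19 20 9 → sum 80
14 19 20 9 6 → sum 68  ≤ 69 ✓
19 20 9 6 6 → sum 60  ≤ 69 ✓
20 9 6 6 17 → sum 58  ≤ 69 ✓
9 6 6 17 12 → sum 50  ≤ 69 ✓
6 6 17 12 20 → sum 61  ≤ 69 ✓
7 windows satisfy the condition.

7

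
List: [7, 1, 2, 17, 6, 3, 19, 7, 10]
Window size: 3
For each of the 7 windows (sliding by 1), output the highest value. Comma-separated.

Sliding a size-3 window across the 9 values:
(7, 1, 2) → max 7
(1, 2, 17) → max 17
(2, 17, 6) → max 17
(17, 6, 3) → max 17
(6, 3, 19) → max 19
(3, 19, 7) → max 19
(19, 7, 10) → max 19

7, 17, 17, 17, 19, 19, 19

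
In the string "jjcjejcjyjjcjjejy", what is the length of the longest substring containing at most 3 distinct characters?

9

add j: window [j] (1 distinct), len 1
add j: window [j, j] (1 distinct), len 2
add c: window [j, j, c] (2 distinct), len 3
add j: window [j, j, c, j] (2 distinct), len 4
add e: window [j, j, c, j, e] (3 distinct), len 5
add j: window [j, j, c, j, e, j] (3 distinct), len 6
add c: window [j, j, c, j, e, j, c] (3 distinct), len 7
add j: window [j, j, c, j, e, j, c, j] (3 distinct), len 8
add y: window [j, c, j, y] (3 distinct), len 4
add j: window [j, c, j, y, j] (3 distinct), len 5
add j: window [j, c, j, y, j, j] (3 distinct), len 6
add c: window [j, c, j, y, j, j, c] (3 distinct), len 7
add j: window [j, c, j, y, j, j, c, j] (3 distinct), len 8
add j: window [j, c, j, y, j, j, c, j, j] (3 distinct), len 9
add e: window [j, j, c, j, j, e] (3 distinct), len 6
add j: window [j, j, c, j, j, e, j] (3 distinct), len 7
add y: window [j, j, e, j, y] (3 distinct), len 5
Longest length with ≤3 distinct: 9.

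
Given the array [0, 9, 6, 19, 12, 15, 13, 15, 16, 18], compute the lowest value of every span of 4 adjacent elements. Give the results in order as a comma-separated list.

0, 6, 6, 12, 12, 13, 13

(0, 9, 6, 19) → min 0
(9, 6, 19, 12) → min 6
(6, 19, 12, 15) → min 6
(19, 12, 15, 13) → min 12
(12, 15, 13, 15) → min 12
(15, 13, 15, 16) → min 13
(13, 15, 16, 18) → min 13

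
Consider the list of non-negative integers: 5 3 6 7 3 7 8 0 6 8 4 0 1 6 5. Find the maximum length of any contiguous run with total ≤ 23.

add 5: [5] sum 5, len 1
add 3: [5, 3] sum 8, len 2
add 6: [5, 3, 6] sum 14, len 3
add 7: [5, 3, 6, 7] sum 21, len 4
add 3: [3, 6, 7, 3] sum 19, len 4
add 7: [6, 7, 3, 7] sum 23, len 4
add 8: [3, 7, 8] sum 18, len 3
add 0: [3, 7, 8, 0] sum 18, len 4
add 6: [7, 8, 0, 6] sum 21, len 4
add 8: [8, 0, 6, 8] sum 22, len 4
add 4: [0, 6, 8, 4] sum 18, len 4
add 0: [0, 6, 8, 4, 0] sum 18, len 5
add 1: [0, 6, 8, 4, 0, 1] sum 19, len 6
add 6: [8, 4, 0, 1, 6] sum 19, len 5
add 5: [4, 0, 1, 6, 5] sum 16, len 5
Longest length seen: 6.

6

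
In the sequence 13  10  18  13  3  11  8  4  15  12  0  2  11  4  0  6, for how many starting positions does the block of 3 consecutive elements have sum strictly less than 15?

(13, 10, 18) → sum 41
(10, 18, 13) → sum 41
(18, 13, 3) → sum 34
(13, 3, 11) → sum 27
(3, 11, 8) → sum 22
(11, 8, 4) → sum 23
(8, 4, 15) → sum 27
(4, 15, 12) → sum 31
(15, 12, 0) → sum 27
(12, 0, 2) → sum 14  < 15 ✓
(0, 2, 11) → sum 13  < 15 ✓
(2, 11, 4) → sum 17
(11, 4, 0) → sum 15
(4, 0, 6) → sum 10  < 15 ✓
3 windows satisfy the condition.

3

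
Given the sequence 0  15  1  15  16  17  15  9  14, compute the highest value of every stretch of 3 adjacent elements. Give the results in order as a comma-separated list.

15, 15, 16, 17, 17, 17, 15

[0, 15, 1] → max 15
[15, 1, 15] → max 15
[1, 15, 16] → max 16
[15, 16, 17] → max 17
[16, 17, 15] → max 17
[17, 15, 9] → max 17
[15, 9, 14] → max 15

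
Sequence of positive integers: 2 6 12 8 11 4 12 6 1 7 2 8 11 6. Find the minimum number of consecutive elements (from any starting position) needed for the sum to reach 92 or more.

Extend right; whenever the sum reaches 92, record the length and shrink from the left:
add 2: running sum 2 < 92
add 6: running sum 8 < 92
add 12: running sum 20 < 92
add 8: running sum 28 < 92
add 11: running sum 39 < 92
add 4: running sum 43 < 92
add 12: running sum 55 < 92
add 6: running sum 61 < 92
add 1: running sum 62 < 92
add 7: running sum 69 < 92
add 2: running sum 71 < 92
add 8: running sum 79 < 92
add 11: running sum 90 < 92
add 6: shortest ending here [6, 12, 8, 11, 4, 12, 6, 1, 7, 2, 8, 11, 6] sum 94, len 13
Shortest qualifying length: 13.

13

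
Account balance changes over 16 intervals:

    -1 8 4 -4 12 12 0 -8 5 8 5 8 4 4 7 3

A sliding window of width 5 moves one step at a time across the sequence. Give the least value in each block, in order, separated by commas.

Sliding a size-5 window across the 16 values:
-1 8 4 -4 12 → min -4
8 4 -4 12 12 → min -4
4 -4 12 12 0 → min -4
-4 12 12 0 -8 → min -8
12 12 0 -8 5 → min -8
12 0 -8 5 8 → min -8
0 -8 5 8 5 → min -8
-8 5 8 5 8 → min -8
5 8 5 8 4 → min 4
8 5 8 4 4 → min 4
5 8 4 4 7 → min 4
8 4 4 7 3 → min 3

-4, -4, -4, -8, -8, -8, -8, -8, 4, 4, 4, 3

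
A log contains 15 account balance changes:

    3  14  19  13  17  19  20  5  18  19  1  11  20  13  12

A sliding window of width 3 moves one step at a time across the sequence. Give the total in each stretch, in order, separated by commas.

36, 46, 49, 49, 56, 44, 43, 42, 38, 31, 32, 44, 45

[3, 14, 19] → sum 36
[14, 19, 13] → sum 46
[19, 13, 17] → sum 49
[13, 17, 19] → sum 49
[17, 19, 20] → sum 56
[19, 20, 5] → sum 44
[20, 5, 18] → sum 43
[5, 18, 19] → sum 42
[18, 19, 1] → sum 38
[19, 1, 11] → sum 31
[1, 11, 20] → sum 32
[11, 20, 13] → sum 44
[20, 13, 12] → sum 45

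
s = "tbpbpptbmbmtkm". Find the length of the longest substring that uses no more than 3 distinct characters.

[t] 1 distinct, len 1
[t, b] 2 distinct, len 2
[t, b, p] 3 distinct, len 3
[t, b, p, b] 3 distinct, len 4
[t, b, p, b, p] 3 distinct, len 5
[t, b, p, b, p, p] 3 distinct, len 6
[t, b, p, b, p, p, t] 3 distinct, len 7
[t, b, p, b, p, p, t, b] 3 distinct, len 8
[t, b, m] 3 distinct, len 3
[t, b, m, b] 3 distinct, len 4
[t, b, m, b, m] 3 distinct, len 5
[t, b, m, b, m, t] 3 distinct, len 6
[m, t, k] 3 distinct, len 3
[m, t, k, m] 3 distinct, len 4
Longest length with ≤3 distinct: 8.

8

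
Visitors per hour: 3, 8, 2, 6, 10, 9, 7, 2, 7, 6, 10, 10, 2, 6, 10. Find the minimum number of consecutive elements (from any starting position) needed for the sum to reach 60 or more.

8

add 3: running sum 3 < 60
add 8: running sum 11 < 60
add 2: running sum 13 < 60
add 6: running sum 19 < 60
add 10: running sum 29 < 60
add 9: running sum 38 < 60
add 7: running sum 45 < 60
add 2: running sum 47 < 60
add 7: running sum 54 < 60
add 6: shortest ending here [3, 8, 2, 6, 10, 9, 7, 2, 7, 6] sum 60, len 10
add 10: shortest ending here [8, 2, 6, 10, 9, 7, 2, 7, 6, 10] sum 67, len 10
add 10: shortest ending here [10, 9, 7, 2, 7, 6, 10, 10] sum 61, len 8
add 2: shortest ending here [10, 9, 7, 2, 7, 6, 10, 10, 2] sum 63, len 9
add 6: shortest ending here [10, 9, 7, 2, 7, 6, 10, 10, 2, 6] sum 69, len 10
add 10: shortest ending here [7, 2, 7, 6, 10, 10, 2, 6, 10] sum 60, len 9
Shortest qualifying length: 8.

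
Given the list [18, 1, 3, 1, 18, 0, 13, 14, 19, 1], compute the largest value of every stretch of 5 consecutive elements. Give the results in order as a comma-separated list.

18, 18, 18, 18, 19, 19

Sliding a size-5 window across the 10 values:
18 1 3 1 18 → max 18
1 3 1 18 0 → max 18
3 1 18 0 13 → max 18
1 18 0 13 14 → max 18
18 0 13 14 19 → max 19
0 13 14 19 1 → max 19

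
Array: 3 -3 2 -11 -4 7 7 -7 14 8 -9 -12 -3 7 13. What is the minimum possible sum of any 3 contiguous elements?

3 -3 2 → sum 2
-3 2 -11 → sum -12
2 -11 -4 → sum -13
-11 -4 7 → sum -8
-4 7 7 → sum 10
7 7 -7 → sum 7
7 -7 14 → sum 14
-7 14 8 → sum 15
14 8 -9 → sum 13
8 -9 -12 → sum -13
-9 -12 -3 → sum -24
-12 -3 7 → sum -8
-3 7 13 → sum 17
Minimum of these is -24.

-24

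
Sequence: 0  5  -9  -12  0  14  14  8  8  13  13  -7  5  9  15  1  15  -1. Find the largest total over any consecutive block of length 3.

36

(0, 5, -9) → sum -4
(5, -9, -12) → sum -16
(-9, -12, 0) → sum -21
(-12, 0, 14) → sum 2
(0, 14, 14) → sum 28
(14, 14, 8) → sum 36
(14, 8, 8) → sum 30
(8, 8, 13) → sum 29
(8, 13, 13) → sum 34
(13, 13, -7) → sum 19
(13, -7, 5) → sum 11
(-7, 5, 9) → sum 7
(5, 9, 15) → sum 29
(9, 15, 1) → sum 25
(15, 1, 15) → sum 31
(1, 15, -1) → sum 15
Largest of these is 36.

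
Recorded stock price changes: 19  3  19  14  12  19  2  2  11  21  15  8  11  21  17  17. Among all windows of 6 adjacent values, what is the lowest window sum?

59

Each size-6 window and its sum:
(19, 3, 19, 14, 12, 19) → sum 86
(3, 19, 14, 12, 19, 2) → sum 69
(19, 14, 12, 19, 2, 2) → sum 68
(14, 12, 19, 2, 2, 11) → sum 60
(12, 19, 2, 2, 11, 21) → sum 67
(19, 2, 2, 11, 21, 15) → sum 70
(2, 2, 11, 21, 15, 8) → sum 59
(2, 11, 21, 15, 8, 11) → sum 68
(11, 21, 15, 8, 11, 21) → sum 87
(21, 15, 8, 11, 21, 17) → sum 93
(15, 8, 11, 21, 17, 17) → sum 89
Lowest of these is 59.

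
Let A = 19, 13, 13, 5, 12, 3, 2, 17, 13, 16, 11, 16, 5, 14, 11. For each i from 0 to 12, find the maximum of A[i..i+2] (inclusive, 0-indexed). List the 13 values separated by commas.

19 13 13 → max 19
13 13 5 → max 13
13 5 12 → max 13
5 12 3 → max 12
12 3 2 → max 12
3 2 17 → max 17
2 17 13 → max 17
17 13 16 → max 17
13 16 11 → max 16
16 11 16 → max 16
11 16 5 → max 16
16 5 14 → max 16
5 14 11 → max 14

19, 13, 13, 12, 12, 17, 17, 17, 16, 16, 16, 16, 14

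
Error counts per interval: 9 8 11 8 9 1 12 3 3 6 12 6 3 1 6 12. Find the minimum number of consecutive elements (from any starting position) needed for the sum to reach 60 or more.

8

Extend right; whenever the sum reaches 60, record the length and shrink from the left:
add 9: running sum 9 < 60
add 8: running sum 17 < 60
add 11: running sum 28 < 60
add 8: running sum 36 < 60
add 9: running sum 45 < 60
add 1: running sum 46 < 60
add 12: running sum 58 < 60
end 7: [9, 8, 11, 8, 9, 1, 12, 3] sum 61, len 8
end 8: [9, 8, 11, 8, 9, 1, 12, 3, 3] sum 64, len 9
end 9: [8, 11, 8, 9, 1, 12, 3, 3, 6] sum 61, len 9
end 10: [11, 8, 9, 1, 12, 3, 3, 6, 12] sum 65, len 9
end 11: [8, 9, 1, 12, 3, 3, 6, 12, 6] sum 60, len 9
end 12: [8, 9, 1, 12, 3, 3, 6, 12, 6, 3] sum 63, len 10
end 13: [8, 9, 1, 12, 3, 3, 6, 12, 6, 3, 1] sum 64, len 11
end 14: [9, 1, 12, 3, 3, 6, 12, 6, 3, 1, 6] sum 62, len 11
end 15: [12, 3, 3, 6, 12, 6, 3, 1, 6, 12] sum 64, len 10
Shortest qualifying length: 8.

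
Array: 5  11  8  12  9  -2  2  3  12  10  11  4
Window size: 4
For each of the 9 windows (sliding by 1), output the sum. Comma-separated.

36, 40, 27, 21, 12, 15, 27, 36, 37

5 11 8 12 → sum 36
11 8 12 9 → sum 40
8 12 9 -2 → sum 27
12 9 -2 2 → sum 21
9 -2 2 3 → sum 12
-2 2 3 12 → sum 15
2 3 12 10 → sum 27
3 12 10 11 → sum 36
12 10 11 4 → sum 37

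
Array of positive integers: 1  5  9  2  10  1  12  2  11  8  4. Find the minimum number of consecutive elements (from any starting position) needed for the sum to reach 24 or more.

add 1: running sum 1 < 24
add 5: running sum 6 < 24
add 9: running sum 15 < 24
add 2: running sum 17 < 24
end 4: [5, 9, 2, 10] sum 26, len 4
end 5: [5, 9, 2, 10, 1] sum 27, len 5
end 6: [2, 10, 1, 12] sum 25, len 4
end 7: [10, 1, 12, 2] sum 25, len 4
end 8: [12, 2, 11] sum 25, len 3
end 9: [12, 2, 11, 8] sum 33, len 4
end 10: [2, 11, 8, 4] sum 25, len 4
Shortest qualifying length: 3.

3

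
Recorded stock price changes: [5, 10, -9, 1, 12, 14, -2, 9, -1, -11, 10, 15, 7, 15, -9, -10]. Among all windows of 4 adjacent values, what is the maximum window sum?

Each size-4 window and its sum:
5 10 -9 1 → sum 7
10 -9 1 12 → sum 14
-9 1 12 14 → sum 18
1 12 14 -2 → sum 25
12 14 -2 9 → sum 33
14 -2 9 -1 → sum 20
-2 9 -1 -11 → sum -5
9 -1 -11 10 → sum 7
-1 -11 10 15 → sum 13
-11 10 15 7 → sum 21
10 15 7 15 → sum 47
15 7 15 -9 → sum 28
7 15 -9 -10 → sum 3
Maximum of these is 47.

47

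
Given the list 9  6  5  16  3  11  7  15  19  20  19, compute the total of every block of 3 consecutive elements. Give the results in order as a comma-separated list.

20, 27, 24, 30, 21, 33, 41, 54, 58

Sliding a size-3 window across the 11 values:
(9, 6, 5) → sum 20
(6, 5, 16) → sum 27
(5, 16, 3) → sum 24
(16, 3, 11) → sum 30
(3, 11, 7) → sum 21
(11, 7, 15) → sum 33
(7, 15, 19) → sum 41
(15, 19, 20) → sum 54
(19, 20, 19) → sum 58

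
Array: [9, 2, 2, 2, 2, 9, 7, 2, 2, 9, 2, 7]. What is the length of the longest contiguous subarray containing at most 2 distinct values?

6

[9] 1 distinct, len 1
[9, 2] 2 distinct, len 2
[9, 2, 2] 2 distinct, len 3
[9, 2, 2, 2] 2 distinct, len 4
[9, 2, 2, 2, 2] 2 distinct, len 5
[9, 2, 2, 2, 2, 9] 2 distinct, len 6
[9, 7] 2 distinct, len 2
[7, 2] 2 distinct, len 2
[7, 2, 2] 2 distinct, len 3
[2, 2, 9] 2 distinct, len 3
[2, 2, 9, 2] 2 distinct, len 4
[2, 7] 2 distinct, len 2
Longest length with ≤2 distinct: 6.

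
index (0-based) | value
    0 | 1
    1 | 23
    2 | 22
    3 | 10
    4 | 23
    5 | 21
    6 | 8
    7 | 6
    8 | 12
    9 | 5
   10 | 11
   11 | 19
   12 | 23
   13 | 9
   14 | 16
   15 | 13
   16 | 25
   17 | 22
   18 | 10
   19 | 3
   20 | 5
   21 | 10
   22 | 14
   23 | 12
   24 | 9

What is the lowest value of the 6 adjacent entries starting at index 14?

Elements at indices 14..19: 16, 13, 25, 22, 10, 3
min(16, 13, 25, 22, 10, 3) = 3

3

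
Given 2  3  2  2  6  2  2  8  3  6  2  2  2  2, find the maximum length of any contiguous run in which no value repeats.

[2] len 1
[2, 3] len 2
[3, 2] len 2
[2] len 1
[2, 6] len 2
[6, 2] len 2
[2] len 1
[2, 8] len 2
[2, 8, 3] len 3
[2, 8, 3, 6] len 4
[8, 3, 6, 2] len 4
[2] len 1
[2] len 1
[2] len 1
Longest all-distinct length: 4.

4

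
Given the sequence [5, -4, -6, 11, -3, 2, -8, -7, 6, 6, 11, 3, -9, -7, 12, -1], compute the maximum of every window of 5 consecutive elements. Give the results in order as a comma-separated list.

5 -4 -6 11 -3 → max 11
-4 -6 11 -3 2 → max 11
-6 11 -3 2 -8 → max 11
11 -3 2 -8 -7 → max 11
-3 2 -8 -7 6 → max 6
2 -8 -7 6 6 → max 6
-8 -7 6 6 11 → max 11
-7 6 6 11 3 → max 11
6 6 11 3 -9 → max 11
6 11 3 -9 -7 → max 11
11 3 -9 -7 12 → max 12
3 -9 -7 12 -1 → max 12

11, 11, 11, 11, 6, 6, 11, 11, 11, 11, 12, 12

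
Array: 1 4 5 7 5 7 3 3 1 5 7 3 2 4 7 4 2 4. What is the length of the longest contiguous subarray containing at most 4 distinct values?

Extend right; when distinct count exceeds 4, shrink from the left:
[1] 1 distinct, len 1
[1, 4] 2 distinct, len 2
[1, 4, 5] 3 distinct, len 3
[1, 4, 5, 7] 4 distinct, len 4
[1, 4, 5, 7, 5] 4 distinct, len 5
[1, 4, 5, 7, 5, 7] 4 distinct, len 6
[4, 5, 7, 5, 7, 3] 4 distinct, len 6
[4, 5, 7, 5, 7, 3, 3] 4 distinct, len 7
[5, 7, 5, 7, 3, 3, 1] 4 distinct, len 7
[5, 7, 5, 7, 3, 3, 1, 5] 4 distinct, len 8
[5, 7, 5, 7, 3, 3, 1, 5, 7] 4 distinct, len 9
[5, 7, 5, 7, 3, 3, 1, 5, 7, 3] 4 distinct, len 10
[5, 7, 3, 2] 4 distinct, len 4
[7, 3, 2, 4] 4 distinct, len 4
[7, 3, 2, 4, 7] 4 distinct, len 5
[7, 3, 2, 4, 7, 4] 4 distinct, len 6
[7, 3, 2, 4, 7, 4, 2] 4 distinct, len 7
[7, 3, 2, 4, 7, 4, 2, 4] 4 distinct, len 8
Longest length with ≤4 distinct: 10.

10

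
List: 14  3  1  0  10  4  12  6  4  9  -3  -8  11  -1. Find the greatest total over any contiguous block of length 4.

Each size-4 window and its sum:
[14, 3, 1, 0] → sum 18
[3, 1, 0, 10] → sum 14
[1, 0, 10, 4] → sum 15
[0, 10, 4, 12] → sum 26
[10, 4, 12, 6] → sum 32
[4, 12, 6, 4] → sum 26
[12, 6, 4, 9] → sum 31
[6, 4, 9, -3] → sum 16
[4, 9, -3, -8] → sum 2
[9, -3, -8, 11] → sum 9
[-3, -8, 11, -1] → sum -1
Greatest of these is 32.

32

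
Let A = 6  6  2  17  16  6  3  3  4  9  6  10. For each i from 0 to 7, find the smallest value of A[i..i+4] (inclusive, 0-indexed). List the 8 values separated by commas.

Sliding a size-5 window across the 12 values:
[6, 6, 2, 17, 16] → min 2
[6, 2, 17, 16, 6] → min 2
[2, 17, 16, 6, 3] → min 2
[17, 16, 6, 3, 3] → min 3
[16, 6, 3, 3, 4] → min 3
[6, 3, 3, 4, 9] → min 3
[3, 3, 4, 9, 6] → min 3
[3, 4, 9, 6, 10] → min 3

2, 2, 2, 3, 3, 3, 3, 3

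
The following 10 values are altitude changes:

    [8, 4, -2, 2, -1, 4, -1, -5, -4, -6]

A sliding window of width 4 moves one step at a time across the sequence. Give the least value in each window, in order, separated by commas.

-2, -2, -2, -1, -5, -5, -6

[8, 4, -2, 2] → min -2
[4, -2, 2, -1] → min -2
[-2, 2, -1, 4] → min -2
[2, -1, 4, -1] → min -1
[-1, 4, -1, -5] → min -5
[4, -1, -5, -4] → min -5
[-1, -5, -4, -6] → min -6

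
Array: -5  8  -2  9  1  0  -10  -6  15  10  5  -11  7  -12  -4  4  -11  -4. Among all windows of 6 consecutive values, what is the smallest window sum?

Window sums for each of the 13 positions:
(-5, 8, -2, 9, 1, 0) → sum 11
(8, -2, 9, 1, 0, -10) → sum 6
(-2, 9, 1, 0, -10, -6) → sum -8
(9, 1, 0, -10, -6, 15) → sum 9
(1, 0, -10, -6, 15, 10) → sum 10
(0, -10, -6, 15, 10, 5) → sum 14
(-10, -6, 15, 10, 5, -11) → sum 3
(-6, 15, 10, 5, -11, 7) → sum 20
(15, 10, 5, -11, 7, -12) → sum 14
(10, 5, -11, 7, -12, -4) → sum -5
(5, -11, 7, -12, -4, 4) → sum -11
(-11, 7, -12, -4, 4, -11) → sum -27
(7, -12, -4, 4, -11, -4) → sum -20
Smallest of these is -27.

-27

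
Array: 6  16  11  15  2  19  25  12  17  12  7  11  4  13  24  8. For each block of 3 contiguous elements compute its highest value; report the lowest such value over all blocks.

6 16 11 → max 16
16 11 15 → max 16
11 15 2 → max 15
15 2 19 → max 19
2 19 25 → max 25
19 25 12 → max 25
25 12 17 → max 25
12 17 12 → max 17
17 12 7 → max 17
12 7 11 → max 12
7 11 4 → max 11
11 4 13 → max 13
4 13 24 → max 24
13 24 8 → max 24
Lowest of these is 11.

11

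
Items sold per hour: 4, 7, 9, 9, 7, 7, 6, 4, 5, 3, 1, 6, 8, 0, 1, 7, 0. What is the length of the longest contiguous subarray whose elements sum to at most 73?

15

add 4: [4] sum 4, len 1
add 7: [4, 7] sum 11, len 2
add 9: [4, 7, 9] sum 20, len 3
add 9: [4, 7, 9, 9] sum 29, len 4
add 7: [4, 7, 9, 9, 7] sum 36, len 5
add 7: [4, 7, 9, 9, 7, 7] sum 43, len 6
add 6: [4, 7, 9, 9, 7, 7, 6] sum 49, len 7
add 4: [4, 7, 9, 9, 7, 7, 6, 4] sum 53, len 8
add 5: [4, 7, 9, 9, 7, 7, 6, 4, 5] sum 58, len 9
add 3: [4, 7, 9, 9, 7, 7, 6, 4, 5, 3] sum 61, len 10
add 1: [4, 7, 9, 9, 7, 7, 6, 4, 5, 3, 1] sum 62, len 11
add 6: [4, 7, 9, 9, 7, 7, 6, 4, 5, 3, 1, 6] sum 68, len 12
add 8: [7, 9, 9, 7, 7, 6, 4, 5, 3, 1, 6, 8] sum 72, len 12
add 0: [7, 9, 9, 7, 7, 6, 4, 5, 3, 1, 6, 8, 0] sum 72, len 13
add 1: [7, 9, 9, 7, 7, 6, 4, 5, 3, 1, 6, 8, 0, 1] sum 73, len 14
add 7: [9, 9, 7, 7, 6, 4, 5, 3, 1, 6, 8, 0, 1, 7] sum 73, len 14
add 0: [9, 9, 7, 7, 6, 4, 5, 3, 1, 6, 8, 0, 1, 7, 0] sum 73, len 15
Longest length seen: 15.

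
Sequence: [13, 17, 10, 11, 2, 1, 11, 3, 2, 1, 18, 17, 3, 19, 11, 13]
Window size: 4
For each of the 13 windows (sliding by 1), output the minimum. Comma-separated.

(13, 17, 10, 11) → min 10
(17, 10, 11, 2) → min 2
(10, 11, 2, 1) → min 1
(11, 2, 1, 11) → min 1
(2, 1, 11, 3) → min 1
(1, 11, 3, 2) → min 1
(11, 3, 2, 1) → min 1
(3, 2, 1, 18) → min 1
(2, 1, 18, 17) → min 1
(1, 18, 17, 3) → min 1
(18, 17, 3, 19) → min 3
(17, 3, 19, 11) → min 3
(3, 19, 11, 13) → min 3

10, 2, 1, 1, 1, 1, 1, 1, 1, 1, 3, 3, 3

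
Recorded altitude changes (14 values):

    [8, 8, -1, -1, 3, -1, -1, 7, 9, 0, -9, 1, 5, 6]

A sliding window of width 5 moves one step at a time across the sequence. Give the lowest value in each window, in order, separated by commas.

-1, -1, -1, -1, -1, -1, -9, -9, -9, -9

Sliding a size-5 window across the 14 values:
[8, 8, -1, -1, 3] → min -1
[8, -1, -1, 3, -1] → min -1
[-1, -1, 3, -1, -1] → min -1
[-1, 3, -1, -1, 7] → min -1
[3, -1, -1, 7, 9] → min -1
[-1, -1, 7, 9, 0] → min -1
[-1, 7, 9, 0, -9] → min -9
[7, 9, 0, -9, 1] → min -9
[9, 0, -9, 1, 5] → min -9
[0, -9, 1, 5, 6] → min -9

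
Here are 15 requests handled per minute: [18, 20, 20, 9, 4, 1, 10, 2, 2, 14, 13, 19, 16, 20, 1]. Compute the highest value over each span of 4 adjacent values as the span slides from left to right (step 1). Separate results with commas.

(18, 20, 20, 9) → max 20
(20, 20, 9, 4) → max 20
(20, 9, 4, 1) → max 20
(9, 4, 1, 10) → max 10
(4, 1, 10, 2) → max 10
(1, 10, 2, 2) → max 10
(10, 2, 2, 14) → max 14
(2, 2, 14, 13) → max 14
(2, 14, 13, 19) → max 19
(14, 13, 19, 16) → max 19
(13, 19, 16, 20) → max 20
(19, 16, 20, 1) → max 20

20, 20, 20, 10, 10, 10, 14, 14, 19, 19, 20, 20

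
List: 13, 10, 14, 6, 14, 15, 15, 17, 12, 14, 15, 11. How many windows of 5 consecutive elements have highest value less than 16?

3

(13, 10, 14, 6, 14) → max 14  < 16 ✓
(10, 14, 6, 14, 15) → max 15  < 16 ✓
(14, 6, 14, 15, 15) → max 15  < 16 ✓
(6, 14, 15, 15, 17) → max 17
(14, 15, 15, 17, 12) → max 17
(15, 15, 17, 12, 14) → max 17
(15, 17, 12, 14, 15) → max 17
(17, 12, 14, 15, 11) → max 17
3 windows satisfy the condition.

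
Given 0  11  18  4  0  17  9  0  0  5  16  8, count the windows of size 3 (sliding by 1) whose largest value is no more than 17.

7

(0, 11, 18) → max 18
(11, 18, 4) → max 18
(18, 4, 0) → max 18
(4, 0, 17) → max 17  ≤ 17 ✓
(0, 17, 9) → max 17  ≤ 17 ✓
(17, 9, 0) → max 17  ≤ 17 ✓
(9, 0, 0) → max 9  ≤ 17 ✓
(0, 0, 5) → max 5  ≤ 17 ✓
(0, 5, 16) → max 16  ≤ 17 ✓
(5, 16, 8) → max 16  ≤ 17 ✓
7 windows satisfy the condition.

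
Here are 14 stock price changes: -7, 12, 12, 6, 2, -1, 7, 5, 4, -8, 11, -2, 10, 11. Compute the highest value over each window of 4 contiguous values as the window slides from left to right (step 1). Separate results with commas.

12, 12, 12, 7, 7, 7, 7, 11, 11, 11, 11

Sliding a size-4 window across the 14 values:
(-7, 12, 12, 6) → max 12
(12, 12, 6, 2) → max 12
(12, 6, 2, -1) → max 12
(6, 2, -1, 7) → max 7
(2, -1, 7, 5) → max 7
(-1, 7, 5, 4) → max 7
(7, 5, 4, -8) → max 7
(5, 4, -8, 11) → max 11
(4, -8, 11, -2) → max 11
(-8, 11, -2, 10) → max 11
(11, -2, 10, 11) → max 11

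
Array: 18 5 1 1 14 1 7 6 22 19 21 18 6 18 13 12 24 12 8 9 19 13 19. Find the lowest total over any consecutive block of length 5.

[18, 5, 1, 1, 14] → sum 39
[5, 1, 1, 14, 1] → sum 22
[1, 1, 14, 1, 7] → sum 24
[1, 14, 1, 7, 6] → sum 29
[14, 1, 7, 6, 22] → sum 50
[1, 7, 6, 22, 19] → sum 55
[7, 6, 22, 19, 21] → sum 75
[6, 22, 19, 21, 18] → sum 86
[22, 19, 21, 18, 6] → sum 86
[19, 21, 18, 6, 18] → sum 82
[21, 18, 6, 18, 13] → sum 76
[18, 6, 18, 13, 12] → sum 67
[6, 18, 13, 12, 24] → sum 73
[18, 13, 12, 24, 12] → sum 79
[13, 12, 24, 12, 8] → sum 69
[12, 24, 12, 8, 9] → sum 65
[24, 12, 8, 9, 19] → sum 72
[12, 8, 9, 19, 13] → sum 61
[8, 9, 19, 13, 19] → sum 68
Lowest of these is 22.

22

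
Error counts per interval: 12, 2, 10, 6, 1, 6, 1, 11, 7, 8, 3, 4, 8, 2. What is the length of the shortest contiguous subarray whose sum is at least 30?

4

add 12: running sum 12 < 30
add 2: running sum 14 < 30
add 10: running sum 24 < 30
add 6: shortest ending here [12, 2, 10, 6] sum 30, len 4
add 1: shortest ending here [12, 2, 10, 6, 1] sum 31, len 5
add 6: shortest ending here [12, 2, 10, 6, 1, 6] sum 37, len 6
add 1: shortest ending here [12, 2, 10, 6, 1, 6, 1] sum 38, len 7
add 11: shortest ending here [10, 6, 1, 6, 1, 11] sum 35, len 6
add 7: shortest ending here [6, 1, 6, 1, 11, 7] sum 32, len 6
add 8: shortest ending here [6, 1, 11, 7, 8] sum 33, len 5
add 3: shortest ending here [1, 11, 7, 8, 3] sum 30, len 5
add 4: shortest ending here [11, 7, 8, 3, 4] sum 33, len 5
add 8: shortest ending here [7, 8, 3, 4, 8] sum 30, len 5
add 2: shortest ending here [7, 8, 3, 4, 8, 2] sum 32, len 6
Shortest qualifying length: 4.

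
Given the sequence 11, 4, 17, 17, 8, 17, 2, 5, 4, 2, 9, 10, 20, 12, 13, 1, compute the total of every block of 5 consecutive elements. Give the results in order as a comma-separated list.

57, 63, 61, 49, 36, 30, 22, 30, 45, 53, 64, 56

Sliding a size-5 window across the 16 values:
11 4 17 17 8 → sum 57
4 17 17 8 17 → sum 63
17 17 8 17 2 → sum 61
17 8 17 2 5 → sum 49
8 17 2 5 4 → sum 36
17 2 5 4 2 → sum 30
2 5 4 2 9 → sum 22
5 4 2 9 10 → sum 30
4 2 9 10 20 → sum 45
2 9 10 20 12 → sum 53
9 10 20 12 13 → sum 64
10 20 12 13 1 → sum 56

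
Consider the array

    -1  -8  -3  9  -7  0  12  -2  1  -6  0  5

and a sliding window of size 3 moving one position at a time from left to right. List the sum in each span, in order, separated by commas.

-12, -2, -1, 2, 5, 10, 11, -7, -5, -1

Sliding a size-3 window across the 12 values:
[-1, -8, -3] → sum -12
[-8, -3, 9] → sum -2
[-3, 9, -7] → sum -1
[9, -7, 0] → sum 2
[-7, 0, 12] → sum 5
[0, 12, -2] → sum 10
[12, -2, 1] → sum 11
[-2, 1, -6] → sum -7
[1, -6, 0] → sum -5
[-6, 0, 5] → sum -1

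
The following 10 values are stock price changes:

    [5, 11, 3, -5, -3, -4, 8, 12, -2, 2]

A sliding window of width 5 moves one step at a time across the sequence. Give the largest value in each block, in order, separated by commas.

5 11 3 -5 -3 → max 11
11 3 -5 -3 -4 → max 11
3 -5 -3 -4 8 → max 8
-5 -3 -4 8 12 → max 12
-3 -4 8 12 -2 → max 12
-4 8 12 -2 2 → max 12

11, 11, 8, 12, 12, 12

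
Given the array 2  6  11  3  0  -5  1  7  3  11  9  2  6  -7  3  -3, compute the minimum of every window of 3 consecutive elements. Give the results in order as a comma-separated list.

2 6 11 → min 2
6 11 3 → min 3
11 3 0 → min 0
3 0 -5 → min -5
0 -5 1 → min -5
-5 1 7 → min -5
1 7 3 → min 1
7 3 11 → min 3
3 11 9 → min 3
11 9 2 → min 2
9 2 6 → min 2
2 6 -7 → min -7
6 -7 3 → min -7
-7 3 -3 → min -7

2, 3, 0, -5, -5, -5, 1, 3, 3, 2, 2, -7, -7, -7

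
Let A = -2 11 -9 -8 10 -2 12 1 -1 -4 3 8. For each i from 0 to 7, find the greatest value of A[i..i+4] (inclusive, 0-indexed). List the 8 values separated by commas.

Sliding a size-5 window across the 12 values:
(-2, 11, -9, -8, 10) → max 11
(11, -9, -8, 10, -2) → max 11
(-9, -8, 10, -2, 12) → max 12
(-8, 10, -2, 12, 1) → max 12
(10, -2, 12, 1, -1) → max 12
(-2, 12, 1, -1, -4) → max 12
(12, 1, -1, -4, 3) → max 12
(1, -1, -4, 3, 8) → max 8

11, 11, 12, 12, 12, 12, 12, 8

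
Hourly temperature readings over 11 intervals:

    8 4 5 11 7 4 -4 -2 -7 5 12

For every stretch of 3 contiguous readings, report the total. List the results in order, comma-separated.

Sliding a size-3 window across the 11 values:
[8, 4, 5] → sum 17
[4, 5, 11] → sum 20
[5, 11, 7] → sum 23
[11, 7, 4] → sum 22
[7, 4, -4] → sum 7
[4, -4, -2] → sum -2
[-4, -2, -7] → sum -13
[-2, -7, 5] → sum -4
[-7, 5, 12] → sum 10

17, 20, 23, 22, 7, -2, -13, -4, 10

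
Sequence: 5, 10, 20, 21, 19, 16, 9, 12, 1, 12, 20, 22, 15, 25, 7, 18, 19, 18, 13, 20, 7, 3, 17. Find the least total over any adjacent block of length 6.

69

Window sums for each of the 18 positions:
(5, 10, 20, 21, 19, 16) → sum 91
(10, 20, 21, 19, 16, 9) → sum 95
(20, 21, 19, 16, 9, 12) → sum 97
(21, 19, 16, 9, 12, 1) → sum 78
(19, 16, 9, 12, 1, 12) → sum 69
(16, 9, 12, 1, 12, 20) → sum 70
(9, 12, 1, 12, 20, 22) → sum 76
(12, 1, 12, 20, 22, 15) → sum 82
(1, 12, 20, 22, 15, 25) → sum 95
(12, 20, 22, 15, 25, 7) → sum 101
(20, 22, 15, 25, 7, 18) → sum 107
(22, 15, 25, 7, 18, 19) → sum 106
(15, 25, 7, 18, 19, 18) → sum 102
(25, 7, 18, 19, 18, 13) → sum 100
(7, 18, 19, 18, 13, 20) → sum 95
(18, 19, 18, 13, 20, 7) → sum 95
(19, 18, 13, 20, 7, 3) → sum 80
(18, 13, 20, 7, 3, 17) → sum 78
Least of these is 69.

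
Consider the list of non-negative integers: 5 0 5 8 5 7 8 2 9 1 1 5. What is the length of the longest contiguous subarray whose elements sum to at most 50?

Extend to the right; shrink from the left whenever the sum exceeds 50:
[5] sum 5 len 1
[5, 0] sum 5 len 2
[5, 0, 5] sum 10 len 3
[5, 0, 5, 8] sum 18 len 4
[5, 0, 5, 8, 5] sum 23 len 5
[5, 0, 5, 8, 5, 7] sum 30 len 6
[5, 0, 5, 8, 5, 7, 8] sum 38 len 7
[5, 0, 5, 8, 5, 7, 8, 2] sum 40 len 8
[5, 0, 5, 8, 5, 7, 8, 2, 9] sum 49 len 9
[5, 0, 5, 8, 5, 7, 8, 2, 9, 1] sum 50 len 10
[0, 5, 8, 5, 7, 8, 2, 9, 1, 1] sum 46 len 10
[8, 5, 7, 8, 2, 9, 1, 1, 5] sum 46 len 9
Longest length seen: 10.

10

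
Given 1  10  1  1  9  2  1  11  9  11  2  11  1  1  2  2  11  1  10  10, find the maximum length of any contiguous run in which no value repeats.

add 1: [1] len 1
add 10: [1, 10] len 2
add 1 (repeat 1, move left end past it): [10, 1] len 2
add 1 (repeat 1, move left end past it): [1] len 1
add 9: [1, 9] len 2
add 2: [1, 9, 2] len 3
add 1 (repeat 1, move left end past it): [9, 2, 1] len 3
add 11: [9, 2, 1, 11] len 4
add 9 (repeat 9, move left end past it): [2, 1, 11, 9] len 4
add 11 (repeat 11, move left end past it): [9, 11] len 2
add 2: [9, 11, 2] len 3
add 11 (repeat 11, move left end past it): [2, 11] len 2
add 1: [2, 11, 1] len 3
add 1 (repeat 1, move left end past it): [1] len 1
add 2: [1, 2] len 2
add 2 (repeat 2, move left end past it): [2] len 1
add 11: [2, 11] len 2
add 1: [2, 11, 1] len 3
add 10: [2, 11, 1, 10] len 4
add 10 (repeat 10, move left end past it): [10] len 1
Longest all-distinct length: 4.

4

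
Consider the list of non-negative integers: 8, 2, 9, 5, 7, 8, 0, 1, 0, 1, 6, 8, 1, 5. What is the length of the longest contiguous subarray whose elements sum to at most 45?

Extend to the right; shrink from the left whenever the sum exceeds 45:
add 8: [8] sum 8, len 1
add 2: [8, 2] sum 10, len 2
add 9: [8, 2, 9] sum 19, len 3
add 5: [8, 2, 9, 5] sum 24, len 4
add 7: [8, 2, 9, 5, 7] sum 31, len 5
add 8: [8, 2, 9, 5, 7, 8] sum 39, len 6
add 0: [8, 2, 9, 5, 7, 8, 0] sum 39, len 7
add 1: [8, 2, 9, 5, 7, 8, 0, 1] sum 40, len 8
add 0: [8, 2, 9, 5, 7, 8, 0, 1, 0] sum 40, len 9
add 1: [8, 2, 9, 5, 7, 8, 0, 1, 0, 1] sum 41, len 10
add 6: [2, 9, 5, 7, 8, 0, 1, 0, 1, 6] sum 39, len 10
add 8: [9, 5, 7, 8, 0, 1, 0, 1, 6, 8] sum 45, len 10
add 1: [5, 7, 8, 0, 1, 0, 1, 6, 8, 1] sum 37, len 10
add 5: [5, 7, 8, 0, 1, 0, 1, 6, 8, 1, 5] sum 42, len 11
Longest length seen: 11.

11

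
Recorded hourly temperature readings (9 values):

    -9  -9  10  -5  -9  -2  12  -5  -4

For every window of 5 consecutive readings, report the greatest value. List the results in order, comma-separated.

10, 10, 12, 12, 12

(-9, -9, 10, -5, -9) → max 10
(-9, 10, -5, -9, -2) → max 10
(10, -5, -9, -2, 12) → max 12
(-5, -9, -2, 12, -5) → max 12
(-9, -2, 12, -5, -4) → max 12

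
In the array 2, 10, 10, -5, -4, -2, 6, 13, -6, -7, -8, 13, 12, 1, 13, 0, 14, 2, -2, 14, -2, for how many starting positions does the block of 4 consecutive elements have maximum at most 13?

13

[2, 10, 10, -5] → max 10  ≤ 13 ✓
[10, 10, -5, -4] → max 10  ≤ 13 ✓
[10, -5, -4, -2] → max 10  ≤ 13 ✓
[-5, -4, -2, 6] → max 6  ≤ 13 ✓
[-4, -2, 6, 13] → max 13  ≤ 13 ✓
[-2, 6, 13, -6] → max 13  ≤ 13 ✓
[6, 13, -6, -7] → max 13  ≤ 13 ✓
[13, -6, -7, -8] → max 13  ≤ 13 ✓
[-6, -7, -8, 13] → max 13  ≤ 13 ✓
[-7, -8, 13, 12] → max 13  ≤ 13 ✓
[-8, 13, 12, 1] → max 13  ≤ 13 ✓
[13, 12, 1, 13] → max 13  ≤ 13 ✓
[12, 1, 13, 0] → max 13  ≤ 13 ✓
[1, 13, 0, 14] → max 14
[13, 0, 14, 2] → max 14
[0, 14, 2, -2] → max 14
[14, 2, -2, 14] → max 14
[2, -2, 14, -2] → max 14
13 windows satisfy the condition.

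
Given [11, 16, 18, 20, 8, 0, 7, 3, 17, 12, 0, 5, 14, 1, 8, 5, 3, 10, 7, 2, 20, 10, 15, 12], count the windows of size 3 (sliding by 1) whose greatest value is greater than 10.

15

[11, 16, 18] → max 18  > 10 ✓
[16, 18, 20] → max 20  > 10 ✓
[18, 20, 8] → max 20  > 10 ✓
[20, 8, 0] → max 20  > 10 ✓
[8, 0, 7] → max 8
[0, 7, 3] → max 7
[7, 3, 17] → max 17  > 10 ✓
[3, 17, 12] → max 17  > 10 ✓
[17, 12, 0] → max 17  > 10 ✓
[12, 0, 5] → max 12  > 10 ✓
[0, 5, 14] → max 14  > 10 ✓
[5, 14, 1] → max 14  > 10 ✓
[14, 1, 8] → max 14  > 10 ✓
[1, 8, 5] → max 8
[8, 5, 3] → max 8
[5, 3, 10] → max 10
[3, 10, 7] → max 10
[10, 7, 2] → max 10
[7, 2, 20] → max 20  > 10 ✓
[2, 20, 10] → max 20  > 10 ✓
[20, 10, 15] → max 20  > 10 ✓
[10, 15, 12] → max 15  > 10 ✓
15 windows satisfy the condition.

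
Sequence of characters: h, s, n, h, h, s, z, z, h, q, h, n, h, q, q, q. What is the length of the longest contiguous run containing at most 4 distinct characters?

10

[h] 1 distinct, len 1
[h, s] 2 distinct, len 2
[h, s, n] 3 distinct, len 3
[h, s, n, h] 3 distinct, len 4
[h, s, n, h, h] 3 distinct, len 5
[h, s, n, h, h, s] 3 distinct, len 6
[h, s, n, h, h, s, z] 4 distinct, len 7
[h, s, n, h, h, s, z, z] 4 distinct, len 8
[h, s, n, h, h, s, z, z, h] 4 distinct, len 9
[h, h, s, z, z, h, q] 4 distinct, len 7
[h, h, s, z, z, h, q, h] 4 distinct, len 8
[z, z, h, q, h, n] 4 distinct, len 6
[z, z, h, q, h, n, h] 4 distinct, len 7
[z, z, h, q, h, n, h, q] 4 distinct, len 8
[z, z, h, q, h, n, h, q, q] 4 distinct, len 9
[z, z, h, q, h, n, h, q, q, q] 4 distinct, len 10
Longest length with ≤4 distinct: 10.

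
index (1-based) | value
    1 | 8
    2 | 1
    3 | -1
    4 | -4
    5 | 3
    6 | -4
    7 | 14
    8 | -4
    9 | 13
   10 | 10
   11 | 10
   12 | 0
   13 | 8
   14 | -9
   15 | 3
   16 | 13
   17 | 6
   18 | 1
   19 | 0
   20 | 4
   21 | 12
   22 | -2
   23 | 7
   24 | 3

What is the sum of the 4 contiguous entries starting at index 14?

13

Elements at indices 14..17: -9, 3, 13, 6
sum(-9, 3, 13, 6) = 13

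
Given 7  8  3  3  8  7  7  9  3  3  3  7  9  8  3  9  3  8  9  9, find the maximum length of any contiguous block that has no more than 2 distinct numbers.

Extend right; when distinct count exceeds 2, shrink from the left:
[7] 1 distinct, len 1
[7, 8] 2 distinct, len 2
[8, 3] 2 distinct, len 2
[8, 3, 3] 2 distinct, len 3
[8, 3, 3, 8] 2 distinct, len 4
[8, 7] 2 distinct, len 2
[8, 7, 7] 2 distinct, len 3
[7, 7, 9] 2 distinct, len 3
[9, 3] 2 distinct, len 2
[9, 3, 3] 2 distinct, len 3
[9, 3, 3, 3] 2 distinct, len 4
[3, 3, 3, 7] 2 distinct, len 4
[7, 9] 2 distinct, len 2
[9, 8] 2 distinct, len 2
[8, 3] 2 distinct, len 2
[3, 9] 2 distinct, len 2
[3, 9, 3] 2 distinct, len 3
[3, 8] 2 distinct, len 2
[8, 9] 2 distinct, len 2
[8, 9, 9] 2 distinct, len 3
Longest length with ≤2 distinct: 4.

4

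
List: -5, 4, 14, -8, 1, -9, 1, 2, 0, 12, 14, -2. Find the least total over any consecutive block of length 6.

-13

-5 4 14 -8 1 -9 → sum -3
4 14 -8 1 -9 1 → sum 3
14 -8 1 -9 1 2 → sum 1
-8 1 -9 1 2 0 → sum -13
1 -9 1 2 0 12 → sum 7
-9 1 2 0 12 14 → sum 20
1 2 0 12 14 -2 → sum 27
Least of these is -13.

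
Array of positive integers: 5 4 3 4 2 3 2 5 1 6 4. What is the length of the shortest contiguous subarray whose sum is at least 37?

11

add 5: running sum 5 < 37
add 4: running sum 9 < 37
add 3: running sum 12 < 37
add 4: running sum 16 < 37
add 2: running sum 18 < 37
add 3: running sum 21 < 37
add 2: running sum 23 < 37
add 5: running sum 28 < 37
add 1: running sum 29 < 37
add 6: running sum 35 < 37
add 4: shortest ending here [5, 4, 3, 4, 2, 3, 2, 5, 1, 6, 4] sum 39, len 11
Shortest qualifying length: 11.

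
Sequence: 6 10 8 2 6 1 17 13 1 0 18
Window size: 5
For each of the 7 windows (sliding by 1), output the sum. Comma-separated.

6 10 8 2 6 → sum 32
10 8 2 6 1 → sum 27
8 2 6 1 17 → sum 34
2 6 1 17 13 → sum 39
6 1 17 13 1 → sum 38
1 17 13 1 0 → sum 32
17 13 1 0 18 → sum 49

32, 27, 34, 39, 38, 32, 49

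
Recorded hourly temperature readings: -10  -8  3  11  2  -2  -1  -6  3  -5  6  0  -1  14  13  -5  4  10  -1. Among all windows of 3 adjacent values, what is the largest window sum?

26

[-10, -8, 3] → sum -15
[-8, 3, 11] → sum 6
[3, 11, 2] → sum 16
[11, 2, -2] → sum 11
[2, -2, -1] → sum -1
[-2, -1, -6] → sum -9
[-1, -6, 3] → sum -4
[-6, 3, -5] → sum -8
[3, -5, 6] → sum 4
[-5, 6, 0] → sum 1
[6, 0, -1] → sum 5
[0, -1, 14] → sum 13
[-1, 14, 13] → sum 26
[14, 13, -5] → sum 22
[13, -5, 4] → sum 12
[-5, 4, 10] → sum 9
[4, 10, -1] → sum 13
Largest of these is 26.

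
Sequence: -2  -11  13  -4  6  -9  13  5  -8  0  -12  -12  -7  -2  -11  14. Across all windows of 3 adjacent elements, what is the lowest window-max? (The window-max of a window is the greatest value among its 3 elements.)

-7

[-2, -11, 13] → max 13
[-11, 13, -4] → max 13
[13, -4, 6] → max 13
[-4, 6, -9] → max 6
[6, -9, 13] → max 13
[-9, 13, 5] → max 13
[13, 5, -8] → max 13
[5, -8, 0] → max 5
[-8, 0, -12] → max 0
[0, -12, -12] → max 0
[-12, -12, -7] → max -7
[-12, -7, -2] → max -2
[-7, -2, -11] → max -2
[-2, -11, 14] → max 14
Lowest of these is -7.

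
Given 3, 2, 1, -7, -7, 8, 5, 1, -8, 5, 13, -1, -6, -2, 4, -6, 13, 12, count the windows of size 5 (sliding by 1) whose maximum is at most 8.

7

(3, 2, 1, -7, -7) → max 3  ≤ 8 ✓
(2, 1, -7, -7, 8) → max 8  ≤ 8 ✓
(1, -7, -7, 8, 5) → max 8  ≤ 8 ✓
(-7, -7, 8, 5, 1) → max 8  ≤ 8 ✓
(-7, 8, 5, 1, -8) → max 8  ≤ 8 ✓
(8, 5, 1, -8, 5) → max 8  ≤ 8 ✓
(5, 1, -8, 5, 13) → max 13
(1, -8, 5, 13, -1) → max 13
(-8, 5, 13, -1, -6) → max 13
(5, 13, -1, -6, -2) → max 13
(13, -1, -6, -2, 4) → max 13
(-1, -6, -2, 4, -6) → max 4  ≤ 8 ✓
(-6, -2, 4, -6, 13) → max 13
(-2, 4, -6, 13, 12) → max 13
7 windows satisfy the condition.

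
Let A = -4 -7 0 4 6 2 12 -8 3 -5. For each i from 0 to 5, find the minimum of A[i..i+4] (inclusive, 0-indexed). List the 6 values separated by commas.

-4 -7 0 4 6 → min -7
-7 0 4 6 2 → min -7
0 4 6 2 12 → min 0
4 6 2 12 -8 → min -8
6 2 12 -8 3 → min -8
2 12 -8 3 -5 → min -8

-7, -7, 0, -8, -8, -8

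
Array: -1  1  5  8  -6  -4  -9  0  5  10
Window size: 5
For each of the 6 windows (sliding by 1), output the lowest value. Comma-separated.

-6, -6, -9, -9, -9, -9

[-1, 1, 5, 8, -6] → min -6
[1, 5, 8, -6, -4] → min -6
[5, 8, -6, -4, -9] → min -9
[8, -6, -4, -9, 0] → min -9
[-6, -4, -9, 0, 5] → min -9
[-4, -9, 0, 5, 10] → min -9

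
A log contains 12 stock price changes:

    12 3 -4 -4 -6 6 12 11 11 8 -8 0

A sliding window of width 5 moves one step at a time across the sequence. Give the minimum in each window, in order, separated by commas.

-6, -6, -6, -6, -6, 6, -8, -8

Sliding a size-5 window across the 12 values:
(12, 3, -4, -4, -6) → min -6
(3, -4, -4, -6, 6) → min -6
(-4, -4, -6, 6, 12) → min -6
(-4, -6, 6, 12, 11) → min -6
(-6, 6, 12, 11, 11) → min -6
(6, 12, 11, 11, 8) → min 6
(12, 11, 11, 8, -8) → min -8
(11, 11, 8, -8, 0) → min -8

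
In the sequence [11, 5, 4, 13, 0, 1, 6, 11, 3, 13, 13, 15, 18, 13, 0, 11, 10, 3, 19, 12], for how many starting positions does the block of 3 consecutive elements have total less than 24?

(11, 5, 4) → sum 20  < 24 ✓
(5, 4, 13) → sum 22  < 24 ✓
(4, 13, 0) → sum 17  < 24 ✓
(13, 0, 1) → sum 14  < 24 ✓
(0, 1, 6) → sum 7  < 24 ✓
(1, 6, 11) → sum 18  < 24 ✓
(6, 11, 3) → sum 20  < 24 ✓
(11, 3, 13) → sum 27
(3, 13, 13) → sum 29
(13, 13, 15) → sum 41
(13, 15, 18) → sum 46
(15, 18, 13) → sum 46
(18, 13, 0) → sum 31
(13, 0, 11) → sum 24
(0, 11, 10) → sum 21  < 24 ✓
(11, 10, 3) → sum 24
(10, 3, 19) → sum 32
(3, 19, 12) → sum 34
8 windows satisfy the condition.

8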